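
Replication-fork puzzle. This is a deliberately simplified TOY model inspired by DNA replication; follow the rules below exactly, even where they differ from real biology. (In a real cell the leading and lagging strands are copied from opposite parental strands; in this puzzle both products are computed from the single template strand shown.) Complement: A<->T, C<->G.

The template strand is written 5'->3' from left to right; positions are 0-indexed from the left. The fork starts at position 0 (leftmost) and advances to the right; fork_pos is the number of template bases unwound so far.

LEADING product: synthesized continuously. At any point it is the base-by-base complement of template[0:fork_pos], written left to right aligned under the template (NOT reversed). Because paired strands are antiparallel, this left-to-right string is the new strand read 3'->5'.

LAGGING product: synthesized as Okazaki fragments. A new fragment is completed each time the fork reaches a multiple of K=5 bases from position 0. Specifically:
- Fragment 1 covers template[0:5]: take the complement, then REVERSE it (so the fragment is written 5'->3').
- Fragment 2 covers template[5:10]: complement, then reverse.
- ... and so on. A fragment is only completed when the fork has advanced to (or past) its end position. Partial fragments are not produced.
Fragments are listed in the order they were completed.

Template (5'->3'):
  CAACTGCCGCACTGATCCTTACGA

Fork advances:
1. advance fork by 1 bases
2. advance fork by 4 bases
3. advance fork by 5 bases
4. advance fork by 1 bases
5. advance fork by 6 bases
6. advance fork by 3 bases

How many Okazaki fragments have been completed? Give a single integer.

Answer: 4

Derivation:
Step 1: advance 1 -> fork_pos = 0 + 1 = 1. Next multiple of 5 is 5 (not reached); still 0 fragment(s).
Step 2: advance 4 -> fork_pos = 1 + 4 = 5. Reached multiple(s) of 5: 5 -> fragment 1 completed (1 total).
Step 3: advance 5 -> fork_pos = 5 + 5 = 10. Reached multiple(s) of 5: 10 -> fragment 2 completed (2 total).
Step 4: advance 1 -> fork_pos = 10 + 1 = 11. Next multiple of 5 is 15 (not reached); still 2 fragment(s).
Step 5: advance 6 -> fork_pos = 11 + 6 = 17. Reached multiple(s) of 5: 15 -> fragment 3 completed (3 total).
Step 6: advance 3 -> fork_pos = 17 + 3 = 20. Reached multiple(s) of 5: 20 -> fragment 4 completed (4 total).
Check: final fork_pos = 20; the multiples of 5 that are <= 20 are 5..20 -> 20 // 5 = 4 completed fragment(s).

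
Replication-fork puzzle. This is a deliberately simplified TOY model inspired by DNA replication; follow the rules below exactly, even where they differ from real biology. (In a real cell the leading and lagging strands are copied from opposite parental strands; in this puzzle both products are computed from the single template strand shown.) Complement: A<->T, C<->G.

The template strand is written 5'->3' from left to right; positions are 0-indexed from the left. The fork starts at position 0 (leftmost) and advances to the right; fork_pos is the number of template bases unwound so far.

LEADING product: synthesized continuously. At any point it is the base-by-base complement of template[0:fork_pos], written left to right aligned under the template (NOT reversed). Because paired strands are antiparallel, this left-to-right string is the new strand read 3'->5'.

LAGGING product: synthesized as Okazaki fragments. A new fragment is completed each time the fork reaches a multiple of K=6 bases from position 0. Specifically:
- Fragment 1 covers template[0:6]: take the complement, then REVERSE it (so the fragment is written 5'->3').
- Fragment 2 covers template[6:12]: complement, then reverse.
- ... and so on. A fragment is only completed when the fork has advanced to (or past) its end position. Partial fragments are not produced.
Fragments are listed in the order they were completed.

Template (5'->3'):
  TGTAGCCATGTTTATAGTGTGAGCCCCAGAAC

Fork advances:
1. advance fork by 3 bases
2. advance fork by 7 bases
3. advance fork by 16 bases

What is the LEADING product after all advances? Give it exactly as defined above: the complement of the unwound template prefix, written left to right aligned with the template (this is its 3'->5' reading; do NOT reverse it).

Answer: ACATCGGTACAAATATCACACTCGGG

Derivation:
Step 1: advance 3 -> fork_pos = 0 + 3 = 3.
Step 2: advance 7 -> fork_pos = 3 + 7 = 10.
Step 3: advance 16 -> fork_pos = 10 + 16 = 26.
Unwound prefix: template[0:26] = TGTAGCCATGTTTATAGTGTGAGCCC
Complement it base by base (A<->T, C<->G), keeping left-to-right order:
  [0:5] TGTAG -> ACATC
  [5:10] CCATG -> GGTAC
  [10:15] TTTAT -> AAATA
  [15:20] AGTGT -> TCACA
  [20:25] GAGCC -> CTCGG
  [25:26] C -> G
Concatenate: ACATCGGTACAAATATCACACTCGGG (length 26; written aligned with the template, i.e. 3'->5').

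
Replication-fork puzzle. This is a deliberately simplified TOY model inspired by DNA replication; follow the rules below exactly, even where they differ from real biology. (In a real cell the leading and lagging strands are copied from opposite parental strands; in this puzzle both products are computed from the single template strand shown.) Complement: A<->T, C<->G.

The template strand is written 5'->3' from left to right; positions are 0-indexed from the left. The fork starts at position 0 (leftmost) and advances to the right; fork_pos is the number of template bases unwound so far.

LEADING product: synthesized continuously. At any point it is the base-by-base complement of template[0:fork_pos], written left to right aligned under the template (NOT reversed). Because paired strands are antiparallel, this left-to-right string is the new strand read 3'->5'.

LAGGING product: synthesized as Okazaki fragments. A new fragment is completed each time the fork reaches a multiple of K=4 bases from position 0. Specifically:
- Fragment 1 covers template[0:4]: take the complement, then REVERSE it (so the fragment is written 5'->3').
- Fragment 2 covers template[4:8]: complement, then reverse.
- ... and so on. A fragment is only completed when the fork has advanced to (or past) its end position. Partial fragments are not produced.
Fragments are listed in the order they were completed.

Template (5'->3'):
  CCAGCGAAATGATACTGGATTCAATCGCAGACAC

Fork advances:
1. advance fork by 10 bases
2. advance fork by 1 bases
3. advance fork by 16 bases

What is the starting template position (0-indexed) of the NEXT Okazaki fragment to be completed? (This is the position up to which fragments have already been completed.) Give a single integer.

Step 1: advance 10 -> fork_pos = 0 + 10 = 10. Reached multiple(s) of 4: 4, 8 -> fragments 1-2 completed (2 total).
Step 2: advance 1 -> fork_pos = 10 + 1 = 11. Next multiple of 4 is 12 (not reached); still 2 fragment(s).
Step 3: advance 16 -> fork_pos = 11 + 16 = 27. Reached multiple(s) of 4: 12, 16, 20, 24 -> fragments 3-6 completed (6 total).
6 fragment(s) completed, covering template[0:24] (6 x 4 = 24). The next fragment, fragment 7, covers template[24:28], so it starts at position 24.

Answer: 24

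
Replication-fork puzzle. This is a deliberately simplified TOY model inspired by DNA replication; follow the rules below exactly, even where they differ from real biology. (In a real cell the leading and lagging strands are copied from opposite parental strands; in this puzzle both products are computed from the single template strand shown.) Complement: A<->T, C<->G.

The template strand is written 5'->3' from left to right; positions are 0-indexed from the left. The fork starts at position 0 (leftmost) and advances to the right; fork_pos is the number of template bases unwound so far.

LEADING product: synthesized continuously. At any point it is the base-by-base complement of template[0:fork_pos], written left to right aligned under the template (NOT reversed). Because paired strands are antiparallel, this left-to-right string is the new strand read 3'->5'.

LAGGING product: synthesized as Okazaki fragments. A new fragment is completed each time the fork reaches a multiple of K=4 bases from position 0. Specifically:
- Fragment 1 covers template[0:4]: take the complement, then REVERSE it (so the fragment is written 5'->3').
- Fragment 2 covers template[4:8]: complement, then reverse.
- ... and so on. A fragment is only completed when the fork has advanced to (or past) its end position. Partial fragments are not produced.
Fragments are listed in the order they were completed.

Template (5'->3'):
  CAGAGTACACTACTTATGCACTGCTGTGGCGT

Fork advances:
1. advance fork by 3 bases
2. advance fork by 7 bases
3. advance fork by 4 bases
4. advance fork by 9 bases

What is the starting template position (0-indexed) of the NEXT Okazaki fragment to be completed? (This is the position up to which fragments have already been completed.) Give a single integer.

Answer: 20

Derivation:
Step 1: advance 3 -> fork_pos = 0 + 3 = 3. Next multiple of 4 is 4 (not reached); still 0 fragment(s).
Step 2: advance 7 -> fork_pos = 3 + 7 = 10. Reached multiple(s) of 4: 4, 8 -> fragments 1-2 completed (2 total).
Step 3: advance 4 -> fork_pos = 10 + 4 = 14. Reached multiple(s) of 4: 12 -> fragment 3 completed (3 total).
Step 4: advance 9 -> fork_pos = 14 + 9 = 23. Reached multiple(s) of 4: 16, 20 -> fragments 4-5 completed (5 total).
5 fragment(s) completed, covering template[0:20] (5 x 4 = 20). The next fragment, fragment 6, covers template[20:24], so it starts at position 20.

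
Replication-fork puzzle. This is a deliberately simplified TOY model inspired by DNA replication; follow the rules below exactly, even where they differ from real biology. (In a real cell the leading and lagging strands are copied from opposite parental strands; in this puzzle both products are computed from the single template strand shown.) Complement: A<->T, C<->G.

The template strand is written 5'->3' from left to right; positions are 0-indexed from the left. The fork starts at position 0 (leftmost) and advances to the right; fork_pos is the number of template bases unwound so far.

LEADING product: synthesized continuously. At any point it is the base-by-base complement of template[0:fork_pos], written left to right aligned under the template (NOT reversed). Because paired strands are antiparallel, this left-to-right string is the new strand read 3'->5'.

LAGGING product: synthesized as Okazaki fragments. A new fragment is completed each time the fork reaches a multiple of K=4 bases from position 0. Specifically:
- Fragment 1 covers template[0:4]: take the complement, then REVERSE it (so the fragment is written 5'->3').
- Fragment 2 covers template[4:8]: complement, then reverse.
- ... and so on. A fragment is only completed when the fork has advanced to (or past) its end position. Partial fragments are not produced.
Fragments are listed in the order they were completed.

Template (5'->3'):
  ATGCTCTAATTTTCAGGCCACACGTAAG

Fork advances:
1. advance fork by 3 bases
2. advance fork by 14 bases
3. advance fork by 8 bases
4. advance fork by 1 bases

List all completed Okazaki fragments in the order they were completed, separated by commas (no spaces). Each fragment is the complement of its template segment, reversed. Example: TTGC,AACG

Answer: GCAT,TAGA,AAAT,CTGA,TGGC,CGTG

Derivation:
Step 1: advance 3 -> fork_pos = 0 + 3 = 3. Next multiple of 4 is 4 (not reached); still 0 fragment(s).
Step 2: advance 14 -> fork_pos = 3 + 14 = 17. Reached multiple(s) of 4: 4, 8, 12, 16 -> fragments 1-4 completed (4 total).
Step 3: advance 8 -> fork_pos = 17 + 8 = 25. Reached multiple(s) of 4: 20, 24 -> fragments 5-6 completed (6 total).
Step 4: advance 1 -> fork_pos = 25 + 1 = 26. Next multiple of 4 is 28 (not reached); still 6 fragment(s).
Final fork_pos = 26, so 6 fragment(s) are complete. Build each: template segment -> complement -> reverse.
Fragment 1: template[0:4] = ATGC -> complement TACG -> reversed GCAT
Fragment 2: template[4:8] = TCTA -> complement AGAT -> reversed TAGA
Fragment 3: template[8:12] = ATTT -> complement TAAA -> reversed AAAT
Fragment 4: template[12:16] = TCAG -> complement AGTC -> reversed CTGA
Fragment 5: template[16:20] = GCCA -> complement CGGT -> reversed TGGC
Fragment 6: template[20:24] = CACG -> complement GTGC -> reversed CGTG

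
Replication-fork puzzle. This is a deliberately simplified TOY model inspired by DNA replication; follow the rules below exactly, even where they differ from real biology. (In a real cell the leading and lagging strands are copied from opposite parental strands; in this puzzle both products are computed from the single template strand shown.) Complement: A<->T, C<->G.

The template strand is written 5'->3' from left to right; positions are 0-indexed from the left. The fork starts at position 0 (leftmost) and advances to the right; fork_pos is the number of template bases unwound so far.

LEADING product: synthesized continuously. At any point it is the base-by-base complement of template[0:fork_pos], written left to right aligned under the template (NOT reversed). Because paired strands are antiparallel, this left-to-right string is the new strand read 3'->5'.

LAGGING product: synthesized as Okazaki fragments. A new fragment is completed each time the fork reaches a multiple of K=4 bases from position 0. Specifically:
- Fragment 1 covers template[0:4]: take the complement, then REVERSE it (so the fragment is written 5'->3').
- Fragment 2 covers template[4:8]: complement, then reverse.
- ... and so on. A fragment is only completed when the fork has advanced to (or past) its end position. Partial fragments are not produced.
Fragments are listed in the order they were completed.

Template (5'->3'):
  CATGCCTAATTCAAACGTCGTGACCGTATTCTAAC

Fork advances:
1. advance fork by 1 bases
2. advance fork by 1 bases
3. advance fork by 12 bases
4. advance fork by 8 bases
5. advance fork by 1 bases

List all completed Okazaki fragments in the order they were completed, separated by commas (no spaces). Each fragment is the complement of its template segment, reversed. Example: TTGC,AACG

Step 1: advance 1 -> fork_pos = 0 + 1 = 1. Next multiple of 4 is 4 (not reached); still 0 fragment(s).
Step 2: advance 1 -> fork_pos = 1 + 1 = 2. Next multiple of 4 is 4 (not reached); still 0 fragment(s).
Step 3: advance 12 -> fork_pos = 2 + 12 = 14. Reached multiple(s) of 4: 4, 8, 12 -> fragments 1-3 completed (3 total).
Step 4: advance 8 -> fork_pos = 14 + 8 = 22. Reached multiple(s) of 4: 16, 20 -> fragments 4-5 completed (5 total).
Step 5: advance 1 -> fork_pos = 22 + 1 = 23. Next multiple of 4 is 24 (not reached); still 5 fragment(s).
Final fork_pos = 23, so 5 fragment(s) are complete. Build each: template segment -> complement -> reverse.
Fragment 1: template[0:4] = CATG -> complement GTAC -> reversed CATG
Fragment 2: template[4:8] = CCTA -> complement GGAT -> reversed TAGG
Fragment 3: template[8:12] = ATTC -> complement TAAG -> reversed GAAT
Fragment 4: template[12:16] = AAAC -> complement TTTG -> reversed GTTT
Fragment 5: template[16:20] = GTCG -> complement CAGC -> reversed CGAC

Answer: CATG,TAGG,GAAT,GTTT,CGAC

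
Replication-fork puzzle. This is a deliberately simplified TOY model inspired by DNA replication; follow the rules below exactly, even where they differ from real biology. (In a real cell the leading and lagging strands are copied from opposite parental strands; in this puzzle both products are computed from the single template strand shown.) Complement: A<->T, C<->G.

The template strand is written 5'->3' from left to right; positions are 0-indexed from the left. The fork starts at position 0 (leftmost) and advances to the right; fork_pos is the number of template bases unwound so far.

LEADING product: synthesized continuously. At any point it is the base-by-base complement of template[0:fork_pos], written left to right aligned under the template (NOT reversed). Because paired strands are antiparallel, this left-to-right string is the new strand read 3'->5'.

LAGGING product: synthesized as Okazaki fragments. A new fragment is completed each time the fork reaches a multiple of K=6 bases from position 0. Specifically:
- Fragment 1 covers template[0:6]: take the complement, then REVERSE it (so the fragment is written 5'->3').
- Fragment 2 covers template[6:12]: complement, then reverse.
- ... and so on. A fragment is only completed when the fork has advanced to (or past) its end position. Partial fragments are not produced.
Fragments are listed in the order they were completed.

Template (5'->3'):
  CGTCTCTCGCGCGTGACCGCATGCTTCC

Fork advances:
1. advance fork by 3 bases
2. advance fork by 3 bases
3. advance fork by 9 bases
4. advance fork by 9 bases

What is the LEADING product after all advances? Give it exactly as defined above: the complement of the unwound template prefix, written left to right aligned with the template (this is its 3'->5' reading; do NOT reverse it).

Step 1: advance 3 -> fork_pos = 0 + 3 = 3.
Step 2: advance 3 -> fork_pos = 3 + 3 = 6.
Step 3: advance 9 -> fork_pos = 6 + 9 = 15.
Step 4: advance 9 -> fork_pos = 15 + 9 = 24.
Unwound prefix: template[0:24] = CGTCTCTCGCGCGTGACCGCATGC
Complement it base by base (A<->T, C<->G), keeping left-to-right order:
  [0:5] CGTCT -> GCAGA
  [5:10] CTCGC -> GAGCG
  [10:15] GCGTG -> CGCAC
  [15:20] ACCGC -> TGGCG
  [20:24] ATGC -> TACG
Concatenate: GCAGAGAGCGCGCACTGGCGTACG (length 24; written aligned with the template, i.e. 3'->5').

Answer: GCAGAGAGCGCGCACTGGCGTACG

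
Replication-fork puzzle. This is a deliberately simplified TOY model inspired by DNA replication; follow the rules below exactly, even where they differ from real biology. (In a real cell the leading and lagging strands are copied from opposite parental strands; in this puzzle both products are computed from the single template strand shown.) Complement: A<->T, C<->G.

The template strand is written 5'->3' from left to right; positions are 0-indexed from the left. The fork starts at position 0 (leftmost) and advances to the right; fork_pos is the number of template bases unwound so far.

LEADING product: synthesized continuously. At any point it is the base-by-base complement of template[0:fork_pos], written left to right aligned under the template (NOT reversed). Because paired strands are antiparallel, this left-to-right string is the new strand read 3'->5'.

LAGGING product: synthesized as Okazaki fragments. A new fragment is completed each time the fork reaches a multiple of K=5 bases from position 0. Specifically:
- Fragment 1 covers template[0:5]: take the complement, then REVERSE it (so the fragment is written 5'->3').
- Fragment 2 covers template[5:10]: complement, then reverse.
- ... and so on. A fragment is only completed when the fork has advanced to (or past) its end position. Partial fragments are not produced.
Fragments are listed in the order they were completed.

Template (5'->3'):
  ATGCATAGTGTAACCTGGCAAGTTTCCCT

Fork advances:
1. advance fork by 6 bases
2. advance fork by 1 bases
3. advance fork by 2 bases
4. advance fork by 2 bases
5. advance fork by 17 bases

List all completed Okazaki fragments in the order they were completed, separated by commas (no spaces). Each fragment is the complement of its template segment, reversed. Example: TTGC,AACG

Step 1: advance 6 -> fork_pos = 0 + 6 = 6. Reached multiple(s) of 5: 5 -> fragment 1 completed (1 total).
Step 2: advance 1 -> fork_pos = 6 + 1 = 7. Next multiple of 5 is 10 (not reached); still 1 fragment(s).
Step 3: advance 2 -> fork_pos = 7 + 2 = 9. Next multiple of 5 is 10 (not reached); still 1 fragment(s).
Step 4: advance 2 -> fork_pos = 9 + 2 = 11. Reached multiple(s) of 5: 10 -> fragment 2 completed (2 total).
Step 5: advance 17 -> fork_pos = 11 + 17 = 28. Reached multiple(s) of 5: 15, 20, 25 -> fragments 3-5 completed (5 total).
Final fork_pos = 28, so 5 fragment(s) are complete. Build each: template segment -> complement -> reverse.
Fragment 1: template[0:5] = ATGCA -> complement TACGT -> reversed TGCAT
Fragment 2: template[5:10] = TAGTG -> complement ATCAC -> reversed CACTA
Fragment 3: template[10:15] = TAACC -> complement ATTGG -> reversed GGTTA
Fragment 4: template[15:20] = TGGCA -> complement ACCGT -> reversed TGCCA
Fragment 5: template[20:25] = AGTTT -> complement TCAAA -> reversed AAACT

Answer: TGCAT,CACTA,GGTTA,TGCCA,AAACT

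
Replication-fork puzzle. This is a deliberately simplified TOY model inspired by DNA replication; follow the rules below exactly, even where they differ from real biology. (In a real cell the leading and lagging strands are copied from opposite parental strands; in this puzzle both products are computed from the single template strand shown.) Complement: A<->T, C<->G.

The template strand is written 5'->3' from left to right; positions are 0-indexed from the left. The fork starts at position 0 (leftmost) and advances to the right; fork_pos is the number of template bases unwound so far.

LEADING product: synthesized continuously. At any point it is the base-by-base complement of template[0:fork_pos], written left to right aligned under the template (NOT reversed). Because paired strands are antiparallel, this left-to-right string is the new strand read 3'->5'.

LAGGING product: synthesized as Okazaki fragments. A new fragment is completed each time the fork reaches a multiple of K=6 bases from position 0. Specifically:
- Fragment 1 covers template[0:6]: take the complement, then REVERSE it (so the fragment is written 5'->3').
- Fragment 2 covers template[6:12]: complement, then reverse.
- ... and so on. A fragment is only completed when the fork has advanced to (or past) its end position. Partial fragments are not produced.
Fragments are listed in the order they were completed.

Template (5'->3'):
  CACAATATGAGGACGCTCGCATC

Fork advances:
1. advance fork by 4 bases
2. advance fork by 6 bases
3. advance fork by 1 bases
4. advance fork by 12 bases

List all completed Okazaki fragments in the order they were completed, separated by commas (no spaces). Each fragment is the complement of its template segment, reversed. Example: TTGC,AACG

Step 1: advance 4 -> fork_pos = 0 + 4 = 4. Next multiple of 6 is 6 (not reached); still 0 fragment(s).
Step 2: advance 6 -> fork_pos = 4 + 6 = 10. Reached multiple(s) of 6: 6 -> fragment 1 completed (1 total).
Step 3: advance 1 -> fork_pos = 10 + 1 = 11. Next multiple of 6 is 12 (not reached); still 1 fragment(s).
Step 4: advance 12 -> fork_pos = 11 + 12 = 23. Reached multiple(s) of 6: 12, 18 -> fragments 2-3 completed (3 total).
Final fork_pos = 23, so 3 fragment(s) are complete. Build each: template segment -> complement -> reverse.
Fragment 1: template[0:6] = CACAAT -> complement GTGTTA -> reversed ATTGTG
Fragment 2: template[6:12] = ATGAGG -> complement TACTCC -> reversed CCTCAT
Fragment 3: template[12:18] = ACGCTC -> complement TGCGAG -> reversed GAGCGT

Answer: ATTGTG,CCTCAT,GAGCGT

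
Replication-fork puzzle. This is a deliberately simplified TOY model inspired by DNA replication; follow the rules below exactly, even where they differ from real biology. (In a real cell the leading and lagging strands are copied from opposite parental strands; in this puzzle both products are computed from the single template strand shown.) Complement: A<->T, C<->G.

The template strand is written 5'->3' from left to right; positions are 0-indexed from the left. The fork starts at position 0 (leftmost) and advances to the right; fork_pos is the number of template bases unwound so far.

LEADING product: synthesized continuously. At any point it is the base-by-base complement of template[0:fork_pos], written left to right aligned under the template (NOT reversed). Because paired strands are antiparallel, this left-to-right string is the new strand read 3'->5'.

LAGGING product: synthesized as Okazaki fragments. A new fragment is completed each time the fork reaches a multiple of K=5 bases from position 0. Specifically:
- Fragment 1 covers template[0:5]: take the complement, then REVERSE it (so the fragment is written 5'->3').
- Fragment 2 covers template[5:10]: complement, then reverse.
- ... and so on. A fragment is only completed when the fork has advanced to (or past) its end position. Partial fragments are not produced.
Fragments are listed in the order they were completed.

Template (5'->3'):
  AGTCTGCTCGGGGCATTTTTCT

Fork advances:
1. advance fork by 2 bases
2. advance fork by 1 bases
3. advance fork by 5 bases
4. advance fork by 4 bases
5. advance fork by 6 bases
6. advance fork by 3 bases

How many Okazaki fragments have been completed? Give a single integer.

Step 1: advance 2 -> fork_pos = 0 + 2 = 2. Next multiple of 5 is 5 (not reached); still 0 fragment(s).
Step 2: advance 1 -> fork_pos = 2 + 1 = 3. Next multiple of 5 is 5 (not reached); still 0 fragment(s).
Step 3: advance 5 -> fork_pos = 3 + 5 = 8. Reached multiple(s) of 5: 5 -> fragment 1 completed (1 total).
Step 4: advance 4 -> fork_pos = 8 + 4 = 12. Reached multiple(s) of 5: 10 -> fragment 2 completed (2 total).
Step 5: advance 6 -> fork_pos = 12 + 6 = 18. Reached multiple(s) of 5: 15 -> fragment 3 completed (3 total).
Step 6: advance 3 -> fork_pos = 18 + 3 = 21. Reached multiple(s) of 5: 20 -> fragment 4 completed (4 total).
Check: final fork_pos = 21; the multiples of 5 that are <= 21 are 5..20 -> 21 // 5 = 4 completed fragment(s).

Answer: 4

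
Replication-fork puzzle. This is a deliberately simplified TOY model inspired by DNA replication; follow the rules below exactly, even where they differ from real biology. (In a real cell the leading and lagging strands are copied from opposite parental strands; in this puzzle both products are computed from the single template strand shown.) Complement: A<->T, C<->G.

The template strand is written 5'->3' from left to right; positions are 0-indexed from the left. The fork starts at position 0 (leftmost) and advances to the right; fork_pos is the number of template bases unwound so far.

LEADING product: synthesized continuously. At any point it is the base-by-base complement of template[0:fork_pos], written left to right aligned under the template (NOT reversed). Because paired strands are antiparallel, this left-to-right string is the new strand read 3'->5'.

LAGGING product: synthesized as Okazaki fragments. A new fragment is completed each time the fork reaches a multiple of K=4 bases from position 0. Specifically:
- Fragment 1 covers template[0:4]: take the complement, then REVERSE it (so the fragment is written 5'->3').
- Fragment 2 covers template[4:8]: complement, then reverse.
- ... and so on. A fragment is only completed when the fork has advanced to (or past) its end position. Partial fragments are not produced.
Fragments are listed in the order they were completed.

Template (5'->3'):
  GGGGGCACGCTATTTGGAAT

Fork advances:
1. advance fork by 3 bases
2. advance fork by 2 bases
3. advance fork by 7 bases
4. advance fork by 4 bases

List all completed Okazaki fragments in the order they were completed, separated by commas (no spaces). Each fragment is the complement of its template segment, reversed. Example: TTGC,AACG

Step 1: advance 3 -> fork_pos = 0 + 3 = 3. Next multiple of 4 is 4 (not reached); still 0 fragment(s).
Step 2: advance 2 -> fork_pos = 3 + 2 = 5. Reached multiple(s) of 4: 4 -> fragment 1 completed (1 total).
Step 3: advance 7 -> fork_pos = 5 + 7 = 12. Reached multiple(s) of 4: 8, 12 -> fragments 2-3 completed (3 total).
Step 4: advance 4 -> fork_pos = 12 + 4 = 16. Reached multiple(s) of 4: 16 -> fragment 4 completed (4 total).
Final fork_pos = 16, so 4 fragment(s) are complete. Build each: template segment -> complement -> reverse.
Fragment 1: template[0:4] = GGGG -> complement CCCC -> reversed CCCC
Fragment 2: template[4:8] = GCAC -> complement CGTG -> reversed GTGC
Fragment 3: template[8:12] = GCTA -> complement CGAT -> reversed TAGC
Fragment 4: template[12:16] = TTTG -> complement AAAC -> reversed CAAA

Answer: CCCC,GTGC,TAGC,CAAA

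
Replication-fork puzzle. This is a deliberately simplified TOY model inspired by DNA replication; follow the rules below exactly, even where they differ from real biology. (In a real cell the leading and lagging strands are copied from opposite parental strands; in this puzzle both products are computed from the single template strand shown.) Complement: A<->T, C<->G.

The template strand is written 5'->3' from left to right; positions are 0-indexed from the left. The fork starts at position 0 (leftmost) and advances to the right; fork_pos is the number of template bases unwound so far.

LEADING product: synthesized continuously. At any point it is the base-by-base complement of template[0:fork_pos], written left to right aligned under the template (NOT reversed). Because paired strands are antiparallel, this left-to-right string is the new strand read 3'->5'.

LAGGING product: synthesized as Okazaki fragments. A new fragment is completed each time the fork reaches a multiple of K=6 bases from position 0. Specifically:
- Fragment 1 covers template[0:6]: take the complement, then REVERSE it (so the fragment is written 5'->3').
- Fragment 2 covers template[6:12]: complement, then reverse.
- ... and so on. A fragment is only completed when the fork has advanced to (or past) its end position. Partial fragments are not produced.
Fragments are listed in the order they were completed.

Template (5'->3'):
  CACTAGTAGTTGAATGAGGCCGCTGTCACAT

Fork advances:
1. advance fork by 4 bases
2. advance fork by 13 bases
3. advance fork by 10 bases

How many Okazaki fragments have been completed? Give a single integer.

Answer: 4

Derivation:
Step 1: advance 4 -> fork_pos = 0 + 4 = 4. Next multiple of 6 is 6 (not reached); still 0 fragment(s).
Step 2: advance 13 -> fork_pos = 4 + 13 = 17. Reached multiple(s) of 6: 6, 12 -> fragments 1-2 completed (2 total).
Step 3: advance 10 -> fork_pos = 17 + 10 = 27. Reached multiple(s) of 6: 18, 24 -> fragments 3-4 completed (4 total).
Check: final fork_pos = 27; the multiples of 6 that are <= 27 are 6..24 -> 27 // 6 = 4 completed fragment(s).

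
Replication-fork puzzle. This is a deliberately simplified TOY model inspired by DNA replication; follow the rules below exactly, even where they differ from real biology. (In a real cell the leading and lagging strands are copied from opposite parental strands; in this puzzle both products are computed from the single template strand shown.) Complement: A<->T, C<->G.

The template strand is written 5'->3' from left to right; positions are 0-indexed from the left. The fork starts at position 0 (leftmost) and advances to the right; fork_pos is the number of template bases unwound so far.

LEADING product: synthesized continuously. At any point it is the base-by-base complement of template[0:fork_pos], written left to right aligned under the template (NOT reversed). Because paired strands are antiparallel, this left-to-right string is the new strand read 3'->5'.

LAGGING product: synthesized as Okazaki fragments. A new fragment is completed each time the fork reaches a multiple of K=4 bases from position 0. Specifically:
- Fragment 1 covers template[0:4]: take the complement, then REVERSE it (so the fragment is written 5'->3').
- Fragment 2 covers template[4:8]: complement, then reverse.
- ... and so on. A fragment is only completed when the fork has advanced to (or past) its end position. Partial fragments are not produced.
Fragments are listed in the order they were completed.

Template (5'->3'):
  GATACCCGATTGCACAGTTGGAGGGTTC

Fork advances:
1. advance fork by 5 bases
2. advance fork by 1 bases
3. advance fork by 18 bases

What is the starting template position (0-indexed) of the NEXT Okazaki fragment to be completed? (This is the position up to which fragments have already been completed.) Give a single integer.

Step 1: advance 5 -> fork_pos = 0 + 5 = 5. Reached multiple(s) of 4: 4 -> fragment 1 completed (1 total).
Step 2: advance 1 -> fork_pos = 5 + 1 = 6. Next multiple of 4 is 8 (not reached); still 1 fragment(s).
Step 3: advance 18 -> fork_pos = 6 + 18 = 24. Reached multiple(s) of 4: 8, 12, 16, 20, 24 -> fragments 2-6 completed (6 total).
6 fragment(s) completed, covering template[0:24] (6 x 4 = 24). The next fragment, fragment 7, covers template[24:28], so it starts at position 24.

Answer: 24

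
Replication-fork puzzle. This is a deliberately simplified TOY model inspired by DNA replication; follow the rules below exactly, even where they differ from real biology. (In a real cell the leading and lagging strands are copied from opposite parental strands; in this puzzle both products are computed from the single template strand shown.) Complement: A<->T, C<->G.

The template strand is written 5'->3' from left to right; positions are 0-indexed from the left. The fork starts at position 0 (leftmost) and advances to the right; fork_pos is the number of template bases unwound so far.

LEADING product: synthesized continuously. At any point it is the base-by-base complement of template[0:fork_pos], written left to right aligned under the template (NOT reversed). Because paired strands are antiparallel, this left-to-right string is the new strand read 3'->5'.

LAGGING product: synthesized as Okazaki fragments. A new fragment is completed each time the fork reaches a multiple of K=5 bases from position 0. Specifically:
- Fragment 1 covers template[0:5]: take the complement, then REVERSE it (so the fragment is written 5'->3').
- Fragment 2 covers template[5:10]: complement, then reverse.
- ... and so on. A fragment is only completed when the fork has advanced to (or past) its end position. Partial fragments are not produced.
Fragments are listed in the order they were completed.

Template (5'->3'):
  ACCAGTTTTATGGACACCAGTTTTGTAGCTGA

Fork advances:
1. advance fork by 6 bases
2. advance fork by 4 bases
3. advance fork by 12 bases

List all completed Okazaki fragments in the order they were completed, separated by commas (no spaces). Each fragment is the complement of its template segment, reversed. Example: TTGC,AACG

Step 1: advance 6 -> fork_pos = 0 + 6 = 6. Reached multiple(s) of 5: 5 -> fragment 1 completed (1 total).
Step 2: advance 4 -> fork_pos = 6 + 4 = 10. Reached multiple(s) of 5: 10 -> fragment 2 completed (2 total).
Step 3: advance 12 -> fork_pos = 10 + 12 = 22. Reached multiple(s) of 5: 15, 20 -> fragments 3-4 completed (4 total).
Final fork_pos = 22, so 4 fragment(s) are complete. Build each: template segment -> complement -> reverse.
Fragment 1: template[0:5] = ACCAG -> complement TGGTC -> reversed CTGGT
Fragment 2: template[5:10] = TTTTA -> complement AAAAT -> reversed TAAAA
Fragment 3: template[10:15] = TGGAC -> complement ACCTG -> reversed GTCCA
Fragment 4: template[15:20] = ACCAG -> complement TGGTC -> reversed CTGGT

Answer: CTGGT,TAAAA,GTCCA,CTGGT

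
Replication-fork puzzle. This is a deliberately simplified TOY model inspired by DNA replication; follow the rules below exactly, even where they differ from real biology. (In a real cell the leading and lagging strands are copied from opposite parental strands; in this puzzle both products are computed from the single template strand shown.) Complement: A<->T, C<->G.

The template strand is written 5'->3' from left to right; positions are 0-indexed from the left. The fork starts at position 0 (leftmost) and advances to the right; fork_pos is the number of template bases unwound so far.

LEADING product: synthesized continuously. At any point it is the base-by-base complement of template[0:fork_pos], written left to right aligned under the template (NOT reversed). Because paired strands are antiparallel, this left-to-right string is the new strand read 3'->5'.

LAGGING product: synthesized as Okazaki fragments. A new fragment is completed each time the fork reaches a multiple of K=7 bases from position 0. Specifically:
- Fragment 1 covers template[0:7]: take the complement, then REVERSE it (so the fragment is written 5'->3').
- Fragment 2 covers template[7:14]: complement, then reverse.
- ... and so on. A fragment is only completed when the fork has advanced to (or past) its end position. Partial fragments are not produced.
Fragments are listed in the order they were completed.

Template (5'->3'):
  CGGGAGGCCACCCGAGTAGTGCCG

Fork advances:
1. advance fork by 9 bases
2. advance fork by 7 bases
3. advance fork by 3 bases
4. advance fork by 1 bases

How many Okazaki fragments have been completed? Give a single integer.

Step 1: advance 9 -> fork_pos = 0 + 9 = 9. Reached multiple(s) of 7: 7 -> fragment 1 completed (1 total).
Step 2: advance 7 -> fork_pos = 9 + 7 = 16. Reached multiple(s) of 7: 14 -> fragment 2 completed (2 total).
Step 3: advance 3 -> fork_pos = 16 + 3 = 19. Next multiple of 7 is 21 (not reached); still 2 fragment(s).
Step 4: advance 1 -> fork_pos = 19 + 1 = 20. Next multiple of 7 is 21 (not reached); still 2 fragment(s).
Check: final fork_pos = 20; the multiples of 7 that are <= 20 are 7..14 -> 20 // 7 = 2 completed fragment(s).

Answer: 2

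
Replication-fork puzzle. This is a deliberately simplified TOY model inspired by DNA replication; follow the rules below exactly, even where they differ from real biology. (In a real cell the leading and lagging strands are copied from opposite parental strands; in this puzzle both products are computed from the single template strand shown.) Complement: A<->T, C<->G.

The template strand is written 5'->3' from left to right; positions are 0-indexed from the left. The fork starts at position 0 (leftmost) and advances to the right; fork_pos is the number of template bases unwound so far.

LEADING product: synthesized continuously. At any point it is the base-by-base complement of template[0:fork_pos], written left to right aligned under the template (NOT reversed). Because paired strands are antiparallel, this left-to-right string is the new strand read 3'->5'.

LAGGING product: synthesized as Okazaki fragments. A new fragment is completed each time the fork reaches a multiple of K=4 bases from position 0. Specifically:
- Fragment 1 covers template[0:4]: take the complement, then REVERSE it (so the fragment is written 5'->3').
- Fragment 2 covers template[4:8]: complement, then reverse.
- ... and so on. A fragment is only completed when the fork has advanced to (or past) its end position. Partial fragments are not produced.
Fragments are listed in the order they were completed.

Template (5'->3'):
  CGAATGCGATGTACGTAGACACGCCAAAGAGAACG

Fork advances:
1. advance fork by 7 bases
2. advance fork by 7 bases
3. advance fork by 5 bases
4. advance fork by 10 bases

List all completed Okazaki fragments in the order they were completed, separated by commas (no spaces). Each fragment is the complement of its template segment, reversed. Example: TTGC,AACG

Step 1: advance 7 -> fork_pos = 0 + 7 = 7. Reached multiple(s) of 4: 4 -> fragment 1 completed (1 total).
Step 2: advance 7 -> fork_pos = 7 + 7 = 14. Reached multiple(s) of 4: 8, 12 -> fragments 2-3 completed (3 total).
Step 3: advance 5 -> fork_pos = 14 + 5 = 19. Reached multiple(s) of 4: 16 -> fragment 4 completed (4 total).
Step 4: advance 10 -> fork_pos = 19 + 10 = 29. Reached multiple(s) of 4: 20, 24, 28 -> fragments 5-7 completed (7 total).
Final fork_pos = 29, so 7 fragment(s) are complete. Build each: template segment -> complement -> reverse.
Fragment 1: template[0:4] = CGAA -> complement GCTT -> reversed TTCG
Fragment 2: template[4:8] = TGCG -> complement ACGC -> reversed CGCA
Fragment 3: template[8:12] = ATGT -> complement TACA -> reversed ACAT
Fragment 4: template[12:16] = ACGT -> complement TGCA -> reversed ACGT
Fragment 5: template[16:20] = AGAC -> complement TCTG -> reversed GTCT
Fragment 6: template[20:24] = ACGC -> complement TGCG -> reversed GCGT
Fragment 7: template[24:28] = CAAA -> complement GTTT -> reversed TTTG

Answer: TTCG,CGCA,ACAT,ACGT,GTCT,GCGT,TTTG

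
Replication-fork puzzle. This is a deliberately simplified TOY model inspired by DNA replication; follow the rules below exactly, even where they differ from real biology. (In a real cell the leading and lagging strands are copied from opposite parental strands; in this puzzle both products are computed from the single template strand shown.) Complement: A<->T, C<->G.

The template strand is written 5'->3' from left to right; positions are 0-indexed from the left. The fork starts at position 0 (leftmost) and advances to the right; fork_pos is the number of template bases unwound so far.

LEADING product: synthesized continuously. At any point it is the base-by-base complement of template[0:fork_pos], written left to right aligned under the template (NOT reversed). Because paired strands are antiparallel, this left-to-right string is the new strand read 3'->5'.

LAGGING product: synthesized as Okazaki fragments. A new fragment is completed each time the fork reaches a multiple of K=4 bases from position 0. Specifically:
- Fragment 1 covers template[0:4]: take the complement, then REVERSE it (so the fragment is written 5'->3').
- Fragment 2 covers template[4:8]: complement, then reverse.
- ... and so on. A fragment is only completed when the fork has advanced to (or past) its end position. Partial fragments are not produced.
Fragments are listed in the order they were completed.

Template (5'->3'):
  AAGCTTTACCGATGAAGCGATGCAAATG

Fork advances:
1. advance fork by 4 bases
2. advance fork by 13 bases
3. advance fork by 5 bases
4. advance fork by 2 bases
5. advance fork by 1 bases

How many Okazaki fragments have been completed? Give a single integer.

Step 1: advance 4 -> fork_pos = 0 + 4 = 4. Reached multiple(s) of 4: 4 -> fragment 1 completed (1 total).
Step 2: advance 13 -> fork_pos = 4 + 13 = 17. Reached multiple(s) of 4: 8, 12, 16 -> fragments 2-4 completed (4 total).
Step 3: advance 5 -> fork_pos = 17 + 5 = 22. Reached multiple(s) of 4: 20 -> fragment 5 completed (5 total).
Step 4: advance 2 -> fork_pos = 22 + 2 = 24. Reached multiple(s) of 4: 24 -> fragment 6 completed (6 total).
Step 5: advance 1 -> fork_pos = 24 + 1 = 25. Next multiple of 4 is 28 (not reached); still 6 fragment(s).
Check: final fork_pos = 25; the multiples of 4 that are <= 25 are 4..24 -> 25 // 4 = 6 completed fragment(s).

Answer: 6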